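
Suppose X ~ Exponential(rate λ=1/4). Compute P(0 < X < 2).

P(0 < X < 2) = ∫_{0}^{2} f(x) dx
where f(x) = \frac{e^{- \frac{x}{4}}}{4}
= 1 - e^{- \frac{1}{2}}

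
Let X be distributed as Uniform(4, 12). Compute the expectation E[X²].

Using the identity E[X²] = Var(X) + (E[X])²:
E[X] = 8
Var(X) = \frac{16}{3}
E[X²] = \frac{16}{3} + (8)²
= \frac{208}{3}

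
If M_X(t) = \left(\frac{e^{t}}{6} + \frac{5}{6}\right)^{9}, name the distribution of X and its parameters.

The MGF M(t) = \left(\frac{e^{t}}{6} + \frac{5}{6}\right)^{9} is the standard form for the Binomial distribution.
Comparing with the known MGF formula identifies: Binomial(n=9, p=1/6)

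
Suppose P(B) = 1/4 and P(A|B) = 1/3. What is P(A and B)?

By definition, P(A|B) = P(A ∩ B) / P(B)
So P(A ∩ B) = P(A|B) × P(B)
= 1/3 × 1/4
= 1/12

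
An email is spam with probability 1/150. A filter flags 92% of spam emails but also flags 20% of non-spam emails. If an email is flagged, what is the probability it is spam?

Let D = the rare event, + = positive/flagged.
P(D) = 1/150
P(+|D) = 92/100 = 23/25
P(+|D') = 20/100 = 1/5
P(+) = P(+|D)P(D) + P(+|D')P(D')
     = \frac{23}{25} × \frac{1}{150} + \frac{1}{5} × \frac{149}{150}
     = \frac{128}{625}
P(D|+) = P(+|D)P(D)/P(+) = \frac{23}{768}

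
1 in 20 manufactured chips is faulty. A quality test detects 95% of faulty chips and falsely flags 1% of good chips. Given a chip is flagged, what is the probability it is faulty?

Let D = the rare event, + = positive/flagged.
P(D) = 1/20
P(+|D) = 95/100 = 19/20
P(+|D') = 1/100
P(+) = P(+|D)P(D) + P(+|D')P(D')
     = \frac{19}{20} × \frac{1}{20} + \frac{1}{100} × \frac{19}{20}
     = \frac{57}{1000}
P(D|+) = P(+|D)P(D)/P(+) = \frac{5}{6}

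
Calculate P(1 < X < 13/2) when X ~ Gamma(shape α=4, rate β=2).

P(1 < X < 13/2) = ∫_{1}^{13/2} f(x) dx
where f(x) = \frac{8 x^{3} e^{- 2 x}}{3}
= \frac{-1394 + 19 e^{11}}{3 e^{13}}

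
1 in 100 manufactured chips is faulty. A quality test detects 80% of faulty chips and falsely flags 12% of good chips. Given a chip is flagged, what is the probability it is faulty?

Let D = the rare event, + = positive/flagged.
P(D) = 1/100
P(+|D) = 80/100 = 4/5
P(+|D') = 12/100 = 3/25
P(+) = P(+|D)P(D) + P(+|D')P(D')
     = \frac{4}{5} × \frac{1}{100} + \frac{3}{25} × \frac{99}{100}
     = \frac{317}{2500}
P(D|+) = P(+|D)P(D)/P(+) = \frac{20}{317}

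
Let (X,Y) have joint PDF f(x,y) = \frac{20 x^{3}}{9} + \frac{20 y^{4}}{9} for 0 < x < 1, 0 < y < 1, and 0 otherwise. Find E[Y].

E[Y] = ∫_0^1 ∫_0^1 y × f(x,y) dx dy
= \frac{35}{54}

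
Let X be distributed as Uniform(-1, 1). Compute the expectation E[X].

For X ~ Uniform(-1, 1), the expected value is:
E[X] = 0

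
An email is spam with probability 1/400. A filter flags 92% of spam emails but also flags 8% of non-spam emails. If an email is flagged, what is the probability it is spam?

Let D = the rare event, + = positive/flagged.
P(D) = 1/400
P(+|D) = 92/100 = 23/25
P(+|D') = 8/100 = 2/25
P(+) = P(+|D)P(D) + P(+|D')P(D')
     = \frac{23}{25} × \frac{1}{400} + \frac{2}{25} × \frac{399}{400}
     = \frac{821}{10000}
P(D|+) = P(+|D)P(D)/P(+) = \frac{23}{821}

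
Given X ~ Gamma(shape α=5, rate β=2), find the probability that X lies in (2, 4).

P(2 < X < 4) = ∫_{2}^{4} f(x) dx
where f(x) = \frac{4 x^{4} e^{- 2 x}}{3}
= \frac{-891 + 103 e^{4}}{3 e^{8}}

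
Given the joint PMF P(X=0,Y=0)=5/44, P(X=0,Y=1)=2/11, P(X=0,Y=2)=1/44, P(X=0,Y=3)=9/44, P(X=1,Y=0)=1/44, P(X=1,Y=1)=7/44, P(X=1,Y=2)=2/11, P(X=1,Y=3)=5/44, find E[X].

First find marginal of X:
P(X=0) = 23/44
P(X=1) = 21/44
E[X] = 0 × 23/44 + 1 × 21/44 = 21/44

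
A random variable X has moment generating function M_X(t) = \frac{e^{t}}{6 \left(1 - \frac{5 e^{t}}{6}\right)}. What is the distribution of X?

The MGF M(t) = \frac{e^{t}}{6 \left(1 - \frac{5 e^{t}}{6}\right)} is the standard form for the Geometric distribution.
Comparing with the known MGF formula identifies: Geometric(p=1/6), X = trial number of first success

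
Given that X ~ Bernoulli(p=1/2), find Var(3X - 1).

For X ~ Bernoulli(p=1/2):
Var(X) = \frac{1}{4}
Var(3X - 1) = (3)² × Var(X) = 9 × \frac{1}{4} = \frac{9}{4}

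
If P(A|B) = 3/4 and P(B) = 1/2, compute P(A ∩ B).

By definition, P(A|B) = P(A ∩ B) / P(B)
So P(A ∩ B) = P(A|B) × P(B)
= 3/4 × 1/2
= 3/8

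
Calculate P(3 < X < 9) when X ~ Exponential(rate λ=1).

P(3 < X < 9) = ∫_{3}^{9} f(x) dx
where f(x) = e^{- x}
= - \frac{1 - e^{6}}{e^{9}}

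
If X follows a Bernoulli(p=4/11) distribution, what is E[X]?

For X ~ Bernoulli(p=4/11), the expected value is:
E[X] = \frac{4}{11}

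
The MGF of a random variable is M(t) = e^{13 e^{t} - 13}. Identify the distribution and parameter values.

The MGF M(t) = e^{13 e^{t} - 13} is the standard form for the Poisson distribution.
Comparing with the known MGF formula identifies: Poisson(λ=13)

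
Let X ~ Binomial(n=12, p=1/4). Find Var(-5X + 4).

For X ~ Binomial(n=12, p=1/4):
Var(X) = \frac{9}{4}
Var(-5X + 4) = (-5)² × Var(X) = 25 × \frac{9}{4} = \frac{225}{4}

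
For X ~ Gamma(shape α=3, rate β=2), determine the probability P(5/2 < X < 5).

P(5/2 < X < 5) = ∫_{5/2}^{5} f(x) dx
where f(x) = 4 x^{2} e^{- 2 x}
= \frac{-122 + 37 e^{5}}{2 e^{10}}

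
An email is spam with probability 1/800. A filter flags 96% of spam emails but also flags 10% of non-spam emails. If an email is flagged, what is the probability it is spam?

Let D = the rare event, + = positive/flagged.
P(D) = 1/800
P(+|D) = 96/100 = 24/25
P(+|D') = 10/100 = 1/10
P(+) = P(+|D)P(D) + P(+|D')P(D')
     = \frac{24}{25} × \frac{1}{800} + \frac{1}{10} × \frac{799}{800}
     = \frac{4043}{40000}
P(D|+) = P(+|D)P(D)/P(+) = \frac{48}{4043}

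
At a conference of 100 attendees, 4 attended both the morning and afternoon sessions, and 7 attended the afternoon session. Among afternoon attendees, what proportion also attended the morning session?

P(A ∩ B) = 4/100 = 1/25
P(B) = 7/100
P(A|B) = P(A ∩ B) / P(B) = (1/25) / (7/100) = 4/7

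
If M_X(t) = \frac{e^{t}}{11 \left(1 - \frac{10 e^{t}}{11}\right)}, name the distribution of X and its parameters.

The MGF M(t) = \frac{e^{t}}{11 \left(1 - \frac{10 e^{t}}{11}\right)} is the standard form for the Geometric distribution.
Comparing with the known MGF formula identifies: Geometric(p=1/11), X = trial number of first success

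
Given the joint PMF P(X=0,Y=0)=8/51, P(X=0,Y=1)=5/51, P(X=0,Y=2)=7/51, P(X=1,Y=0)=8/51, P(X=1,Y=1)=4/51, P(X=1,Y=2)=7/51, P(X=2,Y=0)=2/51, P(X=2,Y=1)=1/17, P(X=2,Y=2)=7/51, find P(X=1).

P(X=1) = P(X=1,Y=0) + P(X=1,Y=1) + P(X=1,Y=2)
= 8/51 + 4/51 + 7/51
= 19/51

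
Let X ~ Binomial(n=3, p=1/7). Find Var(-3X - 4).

For X ~ Binomial(n=3, p=1/7):
Var(X) = \frac{18}{49}
Var(-3X - 4) = (-3)² × Var(X) = 9 × \frac{18}{49} = \frac{162}{49}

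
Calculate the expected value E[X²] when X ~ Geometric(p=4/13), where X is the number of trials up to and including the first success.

Using the identity E[X²] = Var(X) + (E[X])²:
E[X] = \frac{13}{4}
Var(X) = \frac{117}{16}
E[X²] = \frac{117}{16} + (\frac{13}{4})²
= \frac{143}{8}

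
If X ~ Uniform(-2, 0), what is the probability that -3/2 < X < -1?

P(-3/2 < X < -1) = ∫_{-3/2}^{-1} f(x) dx
where f(x) = \frac{1}{2}
= \frac{1}{4}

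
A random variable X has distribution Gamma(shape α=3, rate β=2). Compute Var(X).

For X ~ Gamma(shape α=3, rate β=2):
Var(X) = \frac{3}{4}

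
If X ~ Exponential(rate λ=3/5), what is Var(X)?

For X ~ Exponential(rate λ=3/5):
Var(X) = \frac{25}{9}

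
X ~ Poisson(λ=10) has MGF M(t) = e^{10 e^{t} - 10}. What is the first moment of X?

To find E[X], compute M^(1)(0):
M^(1)(t) = 10 e^{t} e^{10 e^{t} - 10}
M^(1)(0) = 10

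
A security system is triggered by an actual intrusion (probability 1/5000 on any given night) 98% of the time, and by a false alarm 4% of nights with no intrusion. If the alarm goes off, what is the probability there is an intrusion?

Let D = the rare event, + = positive/flagged.
P(D) = 1/5000
P(+|D) = 98/100 = 49/50
P(+|D') = 4/100 = 1/25
P(+) = P(+|D)P(D) + P(+|D')P(D')
     = \frac{49}{50} × \frac{1}{5000} + \frac{1}{25} × \frac{4999}{5000}
     = \frac{10047}{250000}
P(D|+) = P(+|D)P(D)/P(+) = \frac{49}{10047}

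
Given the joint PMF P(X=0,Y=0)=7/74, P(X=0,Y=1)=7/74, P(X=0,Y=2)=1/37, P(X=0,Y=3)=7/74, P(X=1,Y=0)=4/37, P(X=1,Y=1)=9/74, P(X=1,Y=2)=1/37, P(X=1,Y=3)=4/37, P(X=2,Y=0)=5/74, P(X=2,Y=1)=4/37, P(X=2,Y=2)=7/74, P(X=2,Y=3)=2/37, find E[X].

First find marginal of X:
P(X=0) = 23/74
P(X=1) = 27/74
P(X=2) = 12/37
E[X] = 0 × 23/74 + 1 × 27/74 + 2 × 12/37 = 75/74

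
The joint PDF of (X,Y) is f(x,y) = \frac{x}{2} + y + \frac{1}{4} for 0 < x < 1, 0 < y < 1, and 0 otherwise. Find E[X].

E[X] = ∫_0^1 ∫_0^1 x × f(x,y) dy dx
= ∫_0^1 ∫_0^1 x × (\frac{x}{2} + y + \frac{1}{4}) dy dx
= \frac{13}{24}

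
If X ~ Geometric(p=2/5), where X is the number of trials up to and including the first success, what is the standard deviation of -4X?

For X ~ Geometric(p=2/5), where X is the number of trials up to and including the first success:
Var(X) = \frac{15}{4}
SD(X) = √(Var(X)) = √(\frac{15}{4}) = \frac{\sqrt{15}}{2}
SD(-4X) = |-4| × SD(X) = 4 × \frac{\sqrt{15}}{2} = 2 \sqrt{15}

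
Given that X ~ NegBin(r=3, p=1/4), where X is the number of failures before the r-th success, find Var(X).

For X ~ NegBin(r=3, p=1/4), where X is the number of failures before the r-th success:
Var(X) = 36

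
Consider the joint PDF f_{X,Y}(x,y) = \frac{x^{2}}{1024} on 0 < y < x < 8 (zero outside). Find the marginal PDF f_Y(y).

f_Y(y) = ∫_y^8 \frac{x^{2}}{1024} dx = \frac{1}{6} - \frac{y^{3}}{3072}
for 0 < y < 8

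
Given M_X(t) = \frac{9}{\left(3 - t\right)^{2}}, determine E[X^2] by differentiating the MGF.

To find E[X^2], compute M^(2)(0):
M^(1)(t) = \frac{18}{\left(3 - t\right)^{3}}
M^(2)(t) = \frac{54}{\left(3 - t\right)^{4}}
M^(2)(0) = \frac{2}{3}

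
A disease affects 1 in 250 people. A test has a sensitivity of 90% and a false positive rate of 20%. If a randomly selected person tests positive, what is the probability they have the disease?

Let D = the rare event, + = positive/flagged.
P(D) = 1/250
P(+|D) = 90/100 = 9/10
P(+|D') = 20/100 = 1/5
P(+) = P(+|D)P(D) + P(+|D')P(D')
     = \frac{9}{10} × \frac{1}{250} + \frac{1}{5} × \frac{249}{250}
     = \frac{507}{2500}
P(D|+) = P(+|D)P(D)/P(+) = \frac{3}{169}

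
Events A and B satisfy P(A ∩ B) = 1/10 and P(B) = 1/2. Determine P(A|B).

P(A|B) = P(A ∩ B) / P(B)
= (1/10) / (1/2)
= 1/5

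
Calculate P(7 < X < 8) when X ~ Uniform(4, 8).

P(7 < X < 8) = ∫_{7}^{8} f(x) dx
where f(x) = \frac{1}{4}
= \frac{1}{4}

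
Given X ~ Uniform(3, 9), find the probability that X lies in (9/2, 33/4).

P(9/2 < X < 33/4) = ∫_{9/2}^{33/4} f(x) dx
where f(x) = \frac{1}{6}
= \frac{5}{8}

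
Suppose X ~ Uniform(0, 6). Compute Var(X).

For X ~ Uniform(0, 6):
Var(X) = 3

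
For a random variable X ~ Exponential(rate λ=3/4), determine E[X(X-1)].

E[X(X-1)] = E[X² - X] = E[X²] - E[X]
E[X] = \frac{4}{3}
E[X²] = Var(X) + (E[X])² = \frac{16}{9} + (\frac{4}{3})² = \frac{32}{9}
E[X(X-1)] = \frac{32}{9} - \frac{4}{3} = \frac{20}{9}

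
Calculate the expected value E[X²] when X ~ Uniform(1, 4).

Using the identity E[X²] = Var(X) + (E[X])²:
E[X] = \frac{5}{2}
Var(X) = \frac{3}{4}
E[X²] = \frac{3}{4} + (\frac{5}{2})²
= 7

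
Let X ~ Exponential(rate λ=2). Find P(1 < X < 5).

P(1 < X < 5) = ∫_{1}^{5} f(x) dx
where f(x) = 2 e^{- 2 x}
= - \frac{1 - e^{8}}{e^{10}}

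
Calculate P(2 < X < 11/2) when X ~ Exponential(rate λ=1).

P(2 < X < 11/2) = ∫_{2}^{11/2} f(x) dx
where f(x) = e^{- x}
= - \frac{1}{e^{\frac{11}{2}}} + e^{-2}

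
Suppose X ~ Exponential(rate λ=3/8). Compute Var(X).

For X ~ Exponential(rate λ=3/8):
Var(X) = \frac{64}{9}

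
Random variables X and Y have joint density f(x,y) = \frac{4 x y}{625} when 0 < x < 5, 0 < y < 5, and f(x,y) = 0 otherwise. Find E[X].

f_X(x) = ∫_0^5 \frac{4 x y}{625} dy = \frac{2 x}{25}
E[X] = ∫_0^5 x × (\frac{2 x}{25}) dx = \frac{10}{3}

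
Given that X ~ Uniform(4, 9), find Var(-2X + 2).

For X ~ Uniform(4, 9):
Var(X) = \frac{25}{12}
Var(-2X + 2) = (-2)² × Var(X) = 4 × \frac{25}{12} = \frac{25}{3}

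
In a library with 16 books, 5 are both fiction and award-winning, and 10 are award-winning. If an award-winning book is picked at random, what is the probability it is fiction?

P(A ∩ B) = 5/16
P(B) = 10/16 = 5/8
P(A|B) = P(A ∩ B) / P(B) = (5/16) / (5/8) = 1/2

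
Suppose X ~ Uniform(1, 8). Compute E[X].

For X ~ Uniform(1, 8), the expected value is:
E[X] = \frac{9}{2}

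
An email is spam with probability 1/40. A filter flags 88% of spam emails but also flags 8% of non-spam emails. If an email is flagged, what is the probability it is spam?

Let D = the rare event, + = positive/flagged.
P(D) = 1/40
P(+|D) = 88/100 = 22/25
P(+|D') = 8/100 = 2/25
P(+) = P(+|D)P(D) + P(+|D')P(D')
     = \frac{22}{25} × \frac{1}{40} + \frac{2}{25} × \frac{39}{40}
     = \frac{1}{10}
P(D|+) = P(+|D)P(D)/P(+) = \frac{11}{50}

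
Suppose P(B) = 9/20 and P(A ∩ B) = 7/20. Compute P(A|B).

P(A|B) = P(A ∩ B) / P(B)
= (7/20) / (9/20)
= 7/9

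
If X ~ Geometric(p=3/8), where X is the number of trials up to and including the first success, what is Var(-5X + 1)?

For X ~ Geometric(p=3/8), where X is the number of trials up to and including the first success:
Var(X) = \frac{40}{9}
Var(-5X + 1) = (-5)² × Var(X) = 25 × \frac{40}{9} = \frac{1000}{9}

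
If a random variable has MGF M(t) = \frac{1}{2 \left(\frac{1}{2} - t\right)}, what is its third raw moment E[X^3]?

To find E[X^3], compute M^(3)(0):
M^(1)(t) = \frac{1}{2 \left(\frac{1}{2} - t\right)^{2}}
M^(2)(t) = \frac{1}{\left(\frac{1}{2} - t\right)^{3}}
M^(3)(t) = \frac{3}{\left(\frac{1}{2} - t\right)^{4}}
M^(3)(0) = 48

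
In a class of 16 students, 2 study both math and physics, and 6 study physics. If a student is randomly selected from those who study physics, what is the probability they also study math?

P(A ∩ B) = 2/16 = 1/8
P(B) = 6/16 = 3/8
P(A|B) = P(A ∩ B) / P(B) = (1/8) / (3/8) = 1/3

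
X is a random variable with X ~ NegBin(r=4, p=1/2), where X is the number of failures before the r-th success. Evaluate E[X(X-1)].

E[X(X-1)] = E[X² - X] = E[X²] - E[X]
E[X] = 4
E[X²] = Var(X) + (E[X])² = 8 + (4)² = 24
E[X(X-1)] = 24 - 4 = 20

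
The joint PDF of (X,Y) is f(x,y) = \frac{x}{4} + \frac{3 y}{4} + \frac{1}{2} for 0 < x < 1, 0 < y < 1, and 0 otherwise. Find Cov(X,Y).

E[XY] = ∫∫ xy × f(x,y) dx dy = \frac{7}{24}
E[X] = \frac{25}{48}
E[Y] = \frac{9}{16}
Cov(X,Y) = E[XY] - E[X]E[Y] = - \frac{1}{768}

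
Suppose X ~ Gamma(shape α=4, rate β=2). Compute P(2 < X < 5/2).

P(2 < X < 5/2) = ∫_{2}^{5/2} f(x) dx
where f(x) = \frac{8 x^{3} e^{- 2 x}}{3}
= \frac{-118 + 71 e}{3 e^{5}}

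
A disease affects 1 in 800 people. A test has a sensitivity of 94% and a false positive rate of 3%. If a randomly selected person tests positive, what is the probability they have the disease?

Let D = the rare event, + = positive/flagged.
P(D) = 1/800
P(+|D) = 94/100 = 47/50
P(+|D') = 3/100
P(+) = P(+|D)P(D) + P(+|D')P(D')
     = \frac{47}{50} × \frac{1}{800} + \frac{3}{100} × \frac{799}{800}
     = \frac{2491}{80000}
P(D|+) = P(+|D)P(D)/P(+) = \frac{2}{53}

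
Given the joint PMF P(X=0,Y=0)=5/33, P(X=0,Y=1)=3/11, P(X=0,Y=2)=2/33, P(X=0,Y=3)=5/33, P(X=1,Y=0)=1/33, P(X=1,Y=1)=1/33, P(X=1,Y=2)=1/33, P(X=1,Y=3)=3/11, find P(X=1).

P(X=1) = P(X=1,Y=0) + P(X=1,Y=1) + P(X=1,Y=2) + P(X=1,Y=3)
= 1/33 + 1/33 + 1/33 + 3/11
= 4/11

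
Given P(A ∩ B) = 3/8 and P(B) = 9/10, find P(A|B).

P(A|B) = P(A ∩ B) / P(B)
= (3/8) / (9/10)
= 5/12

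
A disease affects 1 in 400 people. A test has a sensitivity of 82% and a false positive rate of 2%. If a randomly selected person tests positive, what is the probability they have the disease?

Let D = the rare event, + = positive/flagged.
P(D) = 1/400
P(+|D) = 82/100 = 41/50
P(+|D') = 2/100 = 1/50
P(+) = P(+|D)P(D) + P(+|D')P(D')
     = \frac{41}{50} × \frac{1}{400} + \frac{1}{50} × \frac{399}{400}
     = \frac{11}{500}
P(D|+) = P(+|D)P(D)/P(+) = \frac{41}{440}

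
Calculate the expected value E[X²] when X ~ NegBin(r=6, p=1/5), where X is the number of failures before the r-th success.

Using the identity E[X²] = Var(X) + (E[X])²:
E[X] = 24
Var(X) = 120
E[X²] = 120 + (24)²
= 696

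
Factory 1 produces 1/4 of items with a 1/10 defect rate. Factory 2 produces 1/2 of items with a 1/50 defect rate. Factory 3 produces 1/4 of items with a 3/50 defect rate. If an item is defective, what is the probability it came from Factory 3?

Using Bayes' theorem:
P(F1) = 1/4, P(D|F1) = 1/10
P(F2) = 1/2, P(D|F2) = 1/50
P(F3) = 1/4, P(D|F3) = 3/50
P(D) = P(D|F1)P(F1) + P(D|F2)P(F2) + P(D|F3)P(F3)
     = \frac{1}{20}
P(F3|D) = P(D|F3)P(F3) / P(D)
= \frac{3}{10}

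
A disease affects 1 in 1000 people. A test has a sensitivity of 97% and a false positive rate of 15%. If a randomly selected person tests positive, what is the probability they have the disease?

Let D = the rare event, + = positive/flagged.
P(D) = 1/1000
P(+|D) = 97/100
P(+|D') = 15/100 = 3/20
P(+) = P(+|D)P(D) + P(+|D')P(D')
     = \frac{97}{100} × \frac{1}{1000} + \frac{3}{20} × \frac{999}{1000}
     = \frac{7541}{50000}
P(D|+) = P(+|D)P(D)/P(+) = \frac{97}{15082}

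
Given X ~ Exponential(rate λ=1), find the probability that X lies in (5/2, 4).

P(5/2 < X < 4) = ∫_{5/2}^{4} f(x) dx
where f(x) = e^{- x}
= - \frac{1}{e^{4}} + e^{- \frac{5}{2}}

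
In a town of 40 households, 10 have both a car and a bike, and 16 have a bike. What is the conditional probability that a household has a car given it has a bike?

P(A ∩ B) = 10/40 = 1/4
P(B) = 16/40 = 2/5
P(A|B) = P(A ∩ B) / P(B) = (1/4) / (2/5) = 5/8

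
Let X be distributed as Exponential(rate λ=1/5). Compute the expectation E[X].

For X ~ Exponential(rate λ=1/5), the expected value is:
E[X] = 5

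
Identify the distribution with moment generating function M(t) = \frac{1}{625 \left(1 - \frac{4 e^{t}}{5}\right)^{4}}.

The MGF M(t) = \frac{1}{625 \left(1 - \frac{4 e^{t}}{5}\right)^{4}} is the standard form for the NegativeBinomial distribution.
Comparing with the known MGF formula identifies: NegBin(r=4, p=1/5), X = failures before r-th success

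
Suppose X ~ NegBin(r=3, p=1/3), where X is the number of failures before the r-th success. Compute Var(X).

For X ~ NegBin(r=3, p=1/3), where X is the number of failures before the r-th success:
Var(X) = 18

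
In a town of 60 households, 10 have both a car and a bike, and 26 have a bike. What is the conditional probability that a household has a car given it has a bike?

P(A ∩ B) = 10/60 = 1/6
P(B) = 26/60 = 13/30
P(A|B) = P(A ∩ B) / P(B) = (1/6) / (13/30) = 5/13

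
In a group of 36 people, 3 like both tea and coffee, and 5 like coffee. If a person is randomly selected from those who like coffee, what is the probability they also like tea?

P(A ∩ B) = 3/36 = 1/12
P(B) = 5/36
P(A|B) = P(A ∩ B) / P(B) = (1/12) / (5/36) = 3/5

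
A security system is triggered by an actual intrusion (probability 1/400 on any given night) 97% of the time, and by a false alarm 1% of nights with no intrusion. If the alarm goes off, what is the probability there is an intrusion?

Let D = the rare event, + = positive/flagged.
P(D) = 1/400
P(+|D) = 97/100
P(+|D') = 1/100
P(+) = P(+|D)P(D) + P(+|D')P(D')
     = \frac{97}{100} × \frac{1}{400} + \frac{1}{100} × \frac{399}{400}
     = \frac{31}{2500}
P(D|+) = P(+|D)P(D)/P(+) = \frac{97}{496}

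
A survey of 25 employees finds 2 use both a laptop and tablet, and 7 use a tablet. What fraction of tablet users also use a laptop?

P(A ∩ B) = 2/25
P(B) = 7/25
P(A|B) = P(A ∩ B) / P(B) = (2/25) / (7/25) = 2/7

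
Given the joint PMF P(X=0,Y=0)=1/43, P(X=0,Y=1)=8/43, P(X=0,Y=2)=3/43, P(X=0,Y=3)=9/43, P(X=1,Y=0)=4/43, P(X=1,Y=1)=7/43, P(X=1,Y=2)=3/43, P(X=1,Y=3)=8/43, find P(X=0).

P(X=0) = P(X=0,Y=0) + P(X=0,Y=1) + P(X=0,Y=2) + P(X=0,Y=3)
= 1/43 + 8/43 + 3/43 + 9/43
= 21/43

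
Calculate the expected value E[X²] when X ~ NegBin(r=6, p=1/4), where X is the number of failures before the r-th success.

Using the identity E[X²] = Var(X) + (E[X])²:
E[X] = 18
Var(X) = 72
E[X²] = 72 + (18)²
= 396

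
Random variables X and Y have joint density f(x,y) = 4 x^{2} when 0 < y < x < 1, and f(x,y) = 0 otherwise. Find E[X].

f_X(x) = ∫_0^x 4 x^{2} dy = 4 x^{3}
E[X] = ∫_0^1 x × (4 x^{3}) dx = \frac{4}{5}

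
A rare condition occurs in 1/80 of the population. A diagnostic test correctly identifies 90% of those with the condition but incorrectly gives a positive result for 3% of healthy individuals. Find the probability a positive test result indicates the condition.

Let D = the rare event, + = positive/flagged.
P(D) = 1/80
P(+|D) = 90/100 = 9/10
P(+|D') = 3/100
P(+) = P(+|D)P(D) + P(+|D')P(D')
     = \frac{9}{10} × \frac{1}{80} + \frac{3}{100} × \frac{79}{80}
     = \frac{327}{8000}
P(D|+) = P(+|D)P(D)/P(+) = \frac{30}{109}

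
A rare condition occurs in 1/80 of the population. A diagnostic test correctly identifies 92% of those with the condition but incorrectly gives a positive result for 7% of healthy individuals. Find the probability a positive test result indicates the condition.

Let D = the rare event, + = positive/flagged.
P(D) = 1/80
P(+|D) = 92/100 = 23/25
P(+|D') = 7/100
P(+) = P(+|D)P(D) + P(+|D')P(D')
     = \frac{23}{25} × \frac{1}{80} + \frac{7}{100} × \frac{79}{80}
     = \frac{129}{1600}
P(D|+) = P(+|D)P(D)/P(+) = \frac{92}{645}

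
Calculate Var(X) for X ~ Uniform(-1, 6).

For X ~ Uniform(-1, 6):
Var(X) = \frac{49}{12}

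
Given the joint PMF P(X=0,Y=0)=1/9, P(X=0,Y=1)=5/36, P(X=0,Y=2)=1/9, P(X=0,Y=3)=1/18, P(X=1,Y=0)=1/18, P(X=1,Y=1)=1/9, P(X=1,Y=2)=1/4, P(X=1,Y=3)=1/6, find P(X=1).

P(X=1) = P(X=1,Y=0) + P(X=1,Y=1) + P(X=1,Y=2) + P(X=1,Y=3)
= 1/18 + 1/9 + 1/4 + 1/6
= 7/12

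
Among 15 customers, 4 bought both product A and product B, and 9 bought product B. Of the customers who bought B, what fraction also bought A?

P(A ∩ B) = 4/15
P(B) = 9/15 = 3/5
P(A|B) = P(A ∩ B) / P(B) = (4/15) / (3/5) = 4/9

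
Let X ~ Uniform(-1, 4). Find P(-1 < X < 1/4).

P(-1 < X < 1/4) = ∫_{-1}^{1/4} f(x) dx
where f(x) = \frac{1}{5}
= \frac{1}{4}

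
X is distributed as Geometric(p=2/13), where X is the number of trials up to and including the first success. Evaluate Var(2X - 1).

For X ~ Geometric(p=2/13), where X is the number of trials up to and including the first success:
Var(X) = \frac{143}{4}
Var(2X - 1) = (2)² × Var(X) = 4 × \frac{143}{4} = 143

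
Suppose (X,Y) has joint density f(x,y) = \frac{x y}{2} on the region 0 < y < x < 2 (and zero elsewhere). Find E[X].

f_X(x) = ∫_0^x \frac{x y}{2} dy = \frac{x^{3}}{4}
E[X] = ∫_0^2 x × (\frac{x^{3}}{4}) dx = \frac{8}{5}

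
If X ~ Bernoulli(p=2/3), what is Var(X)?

For X ~ Bernoulli(p=2/3):
Var(X) = \frac{2}{9}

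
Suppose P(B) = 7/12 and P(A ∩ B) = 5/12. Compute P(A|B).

P(A|B) = P(A ∩ B) / P(B)
= (5/12) / (7/12)
= 5/7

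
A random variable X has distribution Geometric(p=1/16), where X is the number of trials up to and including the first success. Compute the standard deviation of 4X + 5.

For X ~ Geometric(p=1/16), where X is the number of trials up to and including the first success:
Var(X) = 240
SD(X) = √(Var(X)) = √(240) = 4 \sqrt{15}
SD(4X + 5) = |4| × SD(X) = 4 × 4 \sqrt{15} = 16 \sqrt{15}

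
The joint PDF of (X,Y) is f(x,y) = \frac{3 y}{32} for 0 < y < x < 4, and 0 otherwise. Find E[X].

f_X(x) = ∫_0^x \frac{3 y}{32} dy = \frac{3 x^{2}}{64}
E[X] = ∫_0^4 x × (\frac{3 x^{2}}{64}) dx = 3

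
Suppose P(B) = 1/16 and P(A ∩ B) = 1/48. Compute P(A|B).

P(A|B) = P(A ∩ B) / P(B)
= (1/48) / (1/16)
= 1/3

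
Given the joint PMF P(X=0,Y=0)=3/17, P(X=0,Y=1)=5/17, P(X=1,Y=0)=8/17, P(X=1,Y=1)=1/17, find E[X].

First find marginal of X:
P(X=0) = 8/17
P(X=1) = 9/17
E[X] = 0 × 8/17 + 1 × 9/17 = 9/17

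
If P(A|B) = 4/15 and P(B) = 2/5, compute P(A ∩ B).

By definition, P(A|B) = P(A ∩ B) / P(B)
So P(A ∩ B) = P(A|B) × P(B)
= 4/15 × 2/5
= 8/75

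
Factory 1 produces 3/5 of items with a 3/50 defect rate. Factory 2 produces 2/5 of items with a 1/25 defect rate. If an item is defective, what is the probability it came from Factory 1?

Using Bayes' theorem:
P(F1) = 3/5, P(D|F1) = 3/50
P(F2) = 2/5, P(D|F2) = 1/25
P(D) = P(D|F1)P(F1) + P(D|F2)P(F2)
     = \frac{13}{250}
P(F1|D) = P(D|F1)P(F1) / P(D)
= \frac{9}{13}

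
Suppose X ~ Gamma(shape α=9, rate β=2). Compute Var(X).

For X ~ Gamma(shape α=9, rate β=2):
Var(X) = \frac{9}{4}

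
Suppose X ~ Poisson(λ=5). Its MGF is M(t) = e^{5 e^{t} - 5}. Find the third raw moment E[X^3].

To find E[X^3], compute M^(3)(0):
M^(1)(t) = 5 e^{t} e^{5 e^{t} - 5}
M^(2)(t) = 25 e^{2 t} e^{5 e^{t} - 5} + 5 e^{t} e^{5 e^{t} - 5}
M^(3)(t) = 125 e^{3 t} e^{5 e^{t} - 5} + 75 e^{2 t} e^{5 e^{t} - 5} + 5 e^{t} e^{5 e^{t} - 5}
M^(3)(0) = 205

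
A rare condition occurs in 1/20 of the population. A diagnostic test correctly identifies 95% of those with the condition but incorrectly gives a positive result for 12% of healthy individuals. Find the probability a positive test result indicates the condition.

Let D = the rare event, + = positive/flagged.
P(D) = 1/20
P(+|D) = 95/100 = 19/20
P(+|D') = 12/100 = 3/25
P(+) = P(+|D)P(D) + P(+|D')P(D')
     = \frac{19}{20} × \frac{1}{20} + \frac{3}{25} × \frac{19}{20}
     = \frac{323}{2000}
P(D|+) = P(+|D)P(D)/P(+) = \frac{5}{17}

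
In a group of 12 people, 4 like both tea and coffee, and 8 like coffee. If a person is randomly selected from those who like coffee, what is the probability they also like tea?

P(A ∩ B) = 4/12 = 1/3
P(B) = 8/12 = 2/3
P(A|B) = P(A ∩ B) / P(B) = (1/3) / (2/3) = 1/2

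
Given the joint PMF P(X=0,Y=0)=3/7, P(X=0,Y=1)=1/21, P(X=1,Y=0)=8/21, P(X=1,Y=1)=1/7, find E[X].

First find marginal of X:
P(X=0) = 10/21
P(X=1) = 11/21
E[X] = 0 × 10/21 + 1 × 11/21 = 11/21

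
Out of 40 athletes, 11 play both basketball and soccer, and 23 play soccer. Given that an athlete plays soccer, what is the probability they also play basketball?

P(A ∩ B) = 11/40
P(B) = 23/40
P(A|B) = P(A ∩ B) / P(B) = (11/40) / (23/40) = 11/23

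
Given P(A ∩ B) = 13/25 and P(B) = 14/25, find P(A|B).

P(A|B) = P(A ∩ B) / P(B)
= (13/25) / (14/25)
= 13/14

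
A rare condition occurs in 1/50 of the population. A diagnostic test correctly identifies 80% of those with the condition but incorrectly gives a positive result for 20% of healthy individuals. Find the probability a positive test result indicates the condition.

Let D = the rare event, + = positive/flagged.
P(D) = 1/50
P(+|D) = 80/100 = 4/5
P(+|D') = 20/100 = 1/5
P(+) = P(+|D)P(D) + P(+|D')P(D')
     = \frac{4}{5} × \frac{1}{50} + \frac{1}{5} × \frac{49}{50}
     = \frac{53}{250}
P(D|+) = P(+|D)P(D)/P(+) = \frac{4}{53}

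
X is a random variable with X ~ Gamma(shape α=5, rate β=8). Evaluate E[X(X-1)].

E[X(X-1)] = E[X² - X] = E[X²] - E[X]
E[X] = \frac{5}{8}
E[X²] = Var(X) + (E[X])² = \frac{5}{64} + (\frac{5}{8})² = \frac{15}{32}
E[X(X-1)] = \frac{15}{32} - \frac{5}{8} = - \frac{5}{32}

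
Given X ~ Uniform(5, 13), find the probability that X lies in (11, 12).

P(11 < X < 12) = ∫_{11}^{12} f(x) dx
where f(x) = \frac{1}{8}
= \frac{1}{8}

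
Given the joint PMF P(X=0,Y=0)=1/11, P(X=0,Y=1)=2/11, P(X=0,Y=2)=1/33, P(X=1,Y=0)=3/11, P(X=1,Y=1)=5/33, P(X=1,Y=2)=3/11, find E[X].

First find marginal of X:
P(X=0) = 10/33
P(X=1) = 23/33
E[X] = 0 × 10/33 + 1 × 23/33 = 23/33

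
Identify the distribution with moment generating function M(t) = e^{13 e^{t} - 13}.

The MGF M(t) = e^{13 e^{t} - 13} is the standard form for the Poisson distribution.
Comparing with the known MGF formula identifies: Poisson(λ=13)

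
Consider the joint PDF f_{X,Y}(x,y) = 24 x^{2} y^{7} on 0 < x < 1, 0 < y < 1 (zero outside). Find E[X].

E[X] = ∫_0^1 ∫_0^1 x × f(x,y) dy dx
= ∫_0^1 ∫_0^1 x × (24 x^{2} y^{7}) dy dx
= \frac{3}{4}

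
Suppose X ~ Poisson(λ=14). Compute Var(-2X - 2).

For X ~ Poisson(λ=14):
Var(X) = 14
Var(-2X - 2) = (-2)² × Var(X) = 4 × 14 = 56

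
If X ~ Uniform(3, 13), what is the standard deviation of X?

For X ~ Uniform(3, 13):
Var(X) = \frac{25}{3}
SD(X) = √(Var(X)) = √(\frac{25}{3}) = \frac{5 \sqrt{3}}{3}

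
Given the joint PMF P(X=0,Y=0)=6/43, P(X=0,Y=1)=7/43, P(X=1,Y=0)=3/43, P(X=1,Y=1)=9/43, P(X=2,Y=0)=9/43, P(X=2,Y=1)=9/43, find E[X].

First find marginal of X:
P(X=0) = 13/43
P(X=1) = 12/43
P(X=2) = 18/43
E[X] = 0 × 13/43 + 1 × 12/43 + 2 × 18/43 = 48/43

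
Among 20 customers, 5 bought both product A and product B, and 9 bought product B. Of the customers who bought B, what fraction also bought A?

P(A ∩ B) = 5/20 = 1/4
P(B) = 9/20
P(A|B) = P(A ∩ B) / P(B) = (1/4) / (9/20) = 5/9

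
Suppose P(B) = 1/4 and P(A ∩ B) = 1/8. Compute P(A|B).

P(A|B) = P(A ∩ B) / P(B)
= (1/8) / (1/4)
= 1/2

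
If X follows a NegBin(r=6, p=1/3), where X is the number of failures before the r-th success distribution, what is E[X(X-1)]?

E[X(X-1)] = E[X² - X] = E[X²] - E[X]
E[X] = 12
E[X²] = Var(X) + (E[X])² = 36 + (12)² = 180
E[X(X-1)] = 180 - 12 = 168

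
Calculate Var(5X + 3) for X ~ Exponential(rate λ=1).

For X ~ Exponential(rate λ=1):
Var(X) = 1
Var(5X + 3) = (5)² × Var(X) = 25 × 1 = 25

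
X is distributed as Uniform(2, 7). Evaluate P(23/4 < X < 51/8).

P(23/4 < X < 51/8) = ∫_{23/4}^{51/8} f(x) dx
where f(x) = \frac{1}{5}
= \frac{1}{8}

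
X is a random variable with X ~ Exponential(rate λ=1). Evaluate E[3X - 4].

For X ~ Exponential(rate λ=1):
E[X] = 1
E[3X - 4] = 3 × E[X] - 4 = -1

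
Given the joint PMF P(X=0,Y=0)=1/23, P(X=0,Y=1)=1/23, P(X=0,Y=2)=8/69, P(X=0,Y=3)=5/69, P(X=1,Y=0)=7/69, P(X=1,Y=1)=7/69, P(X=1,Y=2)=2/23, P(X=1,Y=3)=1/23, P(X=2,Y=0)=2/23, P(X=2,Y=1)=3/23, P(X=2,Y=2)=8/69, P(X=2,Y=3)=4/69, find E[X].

First find marginal of X:
P(X=0) = 19/69
P(X=1) = 1/3
P(X=2) = 9/23
E[X] = 0 × 19/69 + 1 × 1/3 + 2 × 9/23 = 77/69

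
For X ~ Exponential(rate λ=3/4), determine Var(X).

For X ~ Exponential(rate λ=3/4):
Var(X) = \frac{16}{9}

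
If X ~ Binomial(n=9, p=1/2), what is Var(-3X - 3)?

For X ~ Binomial(n=9, p=1/2):
Var(X) = \frac{9}{4}
Var(-3X - 3) = (-3)² × Var(X) = 9 × \frac{9}{4} = \frac{81}{4}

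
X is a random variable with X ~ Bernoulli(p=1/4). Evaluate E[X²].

Using the identity E[X²] = Var(X) + (E[X])²:
E[X] = \frac{1}{4}
Var(X) = \frac{3}{16}
E[X²] = \frac{3}{16} + (\frac{1}{4})²
= \frac{1}{4}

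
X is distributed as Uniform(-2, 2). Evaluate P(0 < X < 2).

P(0 < X < 2) = ∫_{0}^{2} f(x) dx
where f(x) = \frac{1}{4}
= \frac{1}{2}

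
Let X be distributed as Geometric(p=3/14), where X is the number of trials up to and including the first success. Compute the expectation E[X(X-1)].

E[X(X-1)] = E[X² - X] = E[X²] - E[X]
E[X] = \frac{14}{3}
E[X²] = Var(X) + (E[X])² = \frac{154}{9} + (\frac{14}{3})² = \frac{350}{9}
E[X(X-1)] = \frac{350}{9} - \frac{14}{3} = \frac{308}{9}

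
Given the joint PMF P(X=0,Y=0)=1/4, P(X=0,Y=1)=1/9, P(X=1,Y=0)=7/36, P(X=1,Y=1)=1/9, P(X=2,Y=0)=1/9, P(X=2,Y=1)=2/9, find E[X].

First find marginal of X:
P(X=0) = 13/36
P(X=1) = 11/36
P(X=2) = 1/3
E[X] = 0 × 13/36 + 1 × 11/36 + 2 × 1/3 = 35/36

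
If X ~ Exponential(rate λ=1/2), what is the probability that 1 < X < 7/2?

P(1 < X < 7/2) = ∫_{1}^{7/2} f(x) dx
where f(x) = \frac{e^{- \frac{x}{2}}}{2}
= - \frac{1}{e^{\frac{7}{4}}} + e^{- \frac{1}{2}}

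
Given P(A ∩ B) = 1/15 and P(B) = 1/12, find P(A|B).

P(A|B) = P(A ∩ B) / P(B)
= (1/15) / (1/12)
= 4/5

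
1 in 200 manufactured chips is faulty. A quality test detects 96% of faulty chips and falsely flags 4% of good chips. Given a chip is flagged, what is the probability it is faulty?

Let D = the rare event, + = positive/flagged.
P(D) = 1/200
P(+|D) = 96/100 = 24/25
P(+|D') = 4/100 = 1/25
P(+) = P(+|D)P(D) + P(+|D')P(D')
     = \frac{24}{25} × \frac{1}{200} + \frac{1}{25} × \frac{199}{200}
     = \frac{223}{5000}
P(D|+) = P(+|D)P(D)/P(+) = \frac{24}{223}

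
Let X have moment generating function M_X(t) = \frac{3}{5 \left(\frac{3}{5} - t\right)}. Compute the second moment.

To find E[X^2], compute M^(2)(0):
M^(1)(t) = \frac{3}{5 \left(\frac{3}{5} - t\right)^{2}}
M^(2)(t) = \frac{6}{5 \left(\frac{3}{5} - t\right)^{3}}
M^(2)(0) = \frac{50}{9}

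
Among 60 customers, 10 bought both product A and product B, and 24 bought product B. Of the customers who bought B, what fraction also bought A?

P(A ∩ B) = 10/60 = 1/6
P(B) = 24/60 = 2/5
P(A|B) = P(A ∩ B) / P(B) = (1/6) / (2/5) = 5/12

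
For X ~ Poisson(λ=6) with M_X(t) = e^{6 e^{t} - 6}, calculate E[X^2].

To find E[X^2], compute M^(2)(0):
M^(1)(t) = 6 e^{t} e^{6 e^{t} - 6}
M^(2)(t) = 36 e^{2 t} e^{6 e^{t} - 6} + 6 e^{t} e^{6 e^{t} - 6}
M^(2)(0) = 42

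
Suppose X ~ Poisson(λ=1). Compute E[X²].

Using the identity E[X²] = Var(X) + (E[X])²:
E[X] = 1
Var(X) = 1
E[X²] = 1 + (1)²
= 2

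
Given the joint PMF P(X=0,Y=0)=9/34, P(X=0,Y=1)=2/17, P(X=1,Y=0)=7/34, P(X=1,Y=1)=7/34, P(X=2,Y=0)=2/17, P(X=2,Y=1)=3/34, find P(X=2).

P(X=2) = P(X=2,Y=0) + P(X=2,Y=1)
= 2/17 + 3/34
= 7/34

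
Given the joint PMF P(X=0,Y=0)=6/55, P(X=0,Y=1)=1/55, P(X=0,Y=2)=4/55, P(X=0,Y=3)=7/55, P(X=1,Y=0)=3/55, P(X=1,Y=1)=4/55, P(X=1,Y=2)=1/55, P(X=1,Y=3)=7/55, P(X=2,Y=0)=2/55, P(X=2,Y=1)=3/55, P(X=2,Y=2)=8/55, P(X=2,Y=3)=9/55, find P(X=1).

P(X=1) = P(X=1,Y=0) + P(X=1,Y=1) + P(X=1,Y=2) + P(X=1,Y=3)
= 3/55 + 4/55 + 1/55 + 7/55
= 3/11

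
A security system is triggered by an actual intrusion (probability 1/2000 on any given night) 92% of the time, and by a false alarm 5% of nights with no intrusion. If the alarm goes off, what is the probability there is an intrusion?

Let D = the rare event, + = positive/flagged.
P(D) = 1/2000
P(+|D) = 92/100 = 23/25
P(+|D') = 5/100 = 1/20
P(+) = P(+|D)P(D) + P(+|D')P(D')
     = \frac{23}{25} × \frac{1}{2000} + \frac{1}{20} × \frac{1999}{2000}
     = \frac{10087}{200000}
P(D|+) = P(+|D)P(D)/P(+) = \frac{92}{10087}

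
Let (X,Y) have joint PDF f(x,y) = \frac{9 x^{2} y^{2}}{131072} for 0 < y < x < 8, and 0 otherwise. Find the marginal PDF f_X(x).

f_X(x) = ∫_0^x \frac{9 x^{2} y^{2}}{131072} dy = \frac{3 x^{5}}{131072}
for 0 < x < 8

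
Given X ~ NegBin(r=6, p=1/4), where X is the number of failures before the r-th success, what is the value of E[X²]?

Using the identity E[X²] = Var(X) + (E[X])²:
E[X] = 18
Var(X) = 72
E[X²] = 72 + (18)²
= 396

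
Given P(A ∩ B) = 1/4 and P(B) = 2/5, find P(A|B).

P(A|B) = P(A ∩ B) / P(B)
= (1/4) / (2/5)
= 5/8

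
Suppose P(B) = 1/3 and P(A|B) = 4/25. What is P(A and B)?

By definition, P(A|B) = P(A ∩ B) / P(B)
So P(A ∩ B) = P(A|B) × P(B)
= 4/25 × 1/3
= 4/75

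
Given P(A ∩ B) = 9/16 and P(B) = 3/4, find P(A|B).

P(A|B) = P(A ∩ B) / P(B)
= (9/16) / (3/4)
= 3/4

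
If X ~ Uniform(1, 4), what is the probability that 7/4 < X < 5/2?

P(7/4 < X < 5/2) = ∫_{7/4}^{5/2} f(x) dx
where f(x) = \frac{1}{3}
= \frac{1}{4}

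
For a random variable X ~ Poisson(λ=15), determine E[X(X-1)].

E[X(X-1)] = E[X² - X] = E[X²] - E[X]
E[X] = 15
E[X²] = Var(X) + (E[X])² = 15 + (15)² = 240
E[X(X-1)] = 240 - 15 = 225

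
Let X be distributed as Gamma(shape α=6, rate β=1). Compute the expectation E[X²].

Using the identity E[X²] = Var(X) + (E[X])²:
E[X] = 6
Var(X) = 6
E[X²] = 6 + (6)²
= 42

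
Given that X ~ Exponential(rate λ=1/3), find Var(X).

For X ~ Exponential(rate λ=1/3):
Var(X) = 9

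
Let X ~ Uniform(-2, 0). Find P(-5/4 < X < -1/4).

P(-5/4 < X < -1/4) = ∫_{-5/4}^{-1/4} f(x) dx
where f(x) = \frac{1}{2}
= \frac{1}{2}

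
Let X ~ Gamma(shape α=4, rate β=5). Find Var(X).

For X ~ Gamma(shape α=4, rate β=5):
Var(X) = \frac{4}{25}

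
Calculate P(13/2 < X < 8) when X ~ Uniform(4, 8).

P(13/2 < X < 8) = ∫_{13/2}^{8} f(x) dx
where f(x) = \frac{1}{4}
= \frac{3}{8}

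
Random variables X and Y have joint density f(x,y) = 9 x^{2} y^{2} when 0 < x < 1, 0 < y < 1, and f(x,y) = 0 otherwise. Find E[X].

f_X(x) = ∫_0^1 9 x^{2} y^{2} dy = 3 x^{2}
E[X] = ∫_0^1 x × (3 x^{2}) dx = \frac{3}{4}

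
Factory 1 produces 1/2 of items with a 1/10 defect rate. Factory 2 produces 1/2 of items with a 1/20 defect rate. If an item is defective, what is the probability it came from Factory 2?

Using Bayes' theorem:
P(F1) = 1/2, P(D|F1) = 1/10
P(F2) = 1/2, P(D|F2) = 1/20
P(D) = P(D|F1)P(F1) + P(D|F2)P(F2)
     = \frac{3}{40}
P(F2|D) = P(D|F2)P(F2) / P(D)
= \frac{1}{3}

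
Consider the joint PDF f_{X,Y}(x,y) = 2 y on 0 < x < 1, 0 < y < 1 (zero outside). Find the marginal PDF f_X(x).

f_X(x) = ∫_0^1 f(x,y) dy
= ∫_0^1 2 y dy
= 1 for 0 < x < 1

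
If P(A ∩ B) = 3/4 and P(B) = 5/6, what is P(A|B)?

P(A|B) = P(A ∩ B) / P(B)
= (3/4) / (5/6)
= 9/10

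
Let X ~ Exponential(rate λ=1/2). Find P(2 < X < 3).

P(2 < X < 3) = ∫_{2}^{3} f(x) dx
where f(x) = \frac{e^{- \frac{x}{2}}}{2}
= - \frac{1}{e^{\frac{3}{2}}} + e^{-1}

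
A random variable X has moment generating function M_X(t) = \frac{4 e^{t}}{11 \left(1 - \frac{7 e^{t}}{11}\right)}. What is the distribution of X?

The MGF M(t) = \frac{4 e^{t}}{11 \left(1 - \frac{7 e^{t}}{11}\right)} is the standard form for the Geometric distribution.
Comparing with the known MGF formula identifies: Geometric(p=4/11), X = trial number of first success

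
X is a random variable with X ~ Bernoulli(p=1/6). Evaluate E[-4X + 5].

For X ~ Bernoulli(p=1/6):
E[X] = \frac{1}{6}
E[-4X + 5] = -4 × E[X] + 5 = \frac{13}{3}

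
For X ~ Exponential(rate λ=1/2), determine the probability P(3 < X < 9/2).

P(3 < X < 9/2) = ∫_{3}^{9/2} f(x) dx
where f(x) = \frac{e^{- \frac{x}{2}}}{2}
= - \frac{1}{e^{\frac{9}{4}}} + e^{- \frac{3}{2}}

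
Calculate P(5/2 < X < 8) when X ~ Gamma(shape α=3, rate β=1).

P(5/2 < X < 8) = ∫_{5/2}^{8} f(x) dx
where f(x) = \frac{x^{2} e^{- x}}{2}
= - \frac{41}{e^{8}} + \frac{53}{8 e^{\frac{5}{2}}}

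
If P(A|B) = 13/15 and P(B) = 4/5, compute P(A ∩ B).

By definition, P(A|B) = P(A ∩ B) / P(B)
So P(A ∩ B) = P(A|B) × P(B)
= 13/15 × 4/5
= 52/75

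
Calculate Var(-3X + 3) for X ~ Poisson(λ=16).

For X ~ Poisson(λ=16):
Var(X) = 16
Var(-3X + 3) = (-3)² × Var(X) = 9 × 16 = 144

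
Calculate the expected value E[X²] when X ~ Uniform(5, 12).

Using the identity E[X²] = Var(X) + (E[X])²:
E[X] = \frac{17}{2}
Var(X) = \frac{49}{12}
E[X²] = \frac{49}{12} + (\frac{17}{2})²
= \frac{229}{3}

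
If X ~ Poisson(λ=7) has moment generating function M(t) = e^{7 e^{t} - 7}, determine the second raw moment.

To find E[X^2], compute M^(2)(0):
M^(1)(t) = 7 e^{t} e^{7 e^{t} - 7}
M^(2)(t) = 49 e^{2 t} e^{7 e^{t} - 7} + 7 e^{t} e^{7 e^{t} - 7}
M^(2)(0) = 56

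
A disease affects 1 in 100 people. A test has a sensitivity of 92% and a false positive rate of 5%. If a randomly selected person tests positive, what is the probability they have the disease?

Let D = the rare event, + = positive/flagged.
P(D) = 1/100
P(+|D) = 92/100 = 23/25
P(+|D') = 5/100 = 1/20
P(+) = P(+|D)P(D) + P(+|D')P(D')
     = \frac{23}{25} × \frac{1}{100} + \frac{1}{20} × \frac{99}{100}
     = \frac{587}{10000}
P(D|+) = P(+|D)P(D)/P(+) = \frac{92}{587}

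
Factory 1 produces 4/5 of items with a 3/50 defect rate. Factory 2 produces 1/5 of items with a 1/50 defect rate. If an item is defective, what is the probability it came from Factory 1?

Using Bayes' theorem:
P(F1) = 4/5, P(D|F1) = 3/50
P(F2) = 1/5, P(D|F2) = 1/50
P(D) = P(D|F1)P(F1) + P(D|F2)P(F2)
     = \frac{13}{250}
P(F1|D) = P(D|F1)P(F1) / P(D)
= \frac{12}{13}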